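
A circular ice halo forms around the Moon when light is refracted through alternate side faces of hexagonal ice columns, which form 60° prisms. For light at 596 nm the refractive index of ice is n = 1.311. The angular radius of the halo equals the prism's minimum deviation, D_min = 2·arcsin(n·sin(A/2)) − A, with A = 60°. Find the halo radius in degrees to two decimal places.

n·sin(A/2) = 1.311 × sin 30° = 1.311 × 0.5000 = 0.6555.
D_min = 2·arcsin(0.6555) − 60° = 2 × 40.958° − 60° = 21.915°.

21.92°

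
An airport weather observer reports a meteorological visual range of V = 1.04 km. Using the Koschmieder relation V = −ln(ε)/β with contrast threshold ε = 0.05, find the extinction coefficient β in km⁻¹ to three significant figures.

2.88 km⁻¹

β = −ln(0.05) / V = 2.996 / 1.04 = 2.8805 km⁻¹.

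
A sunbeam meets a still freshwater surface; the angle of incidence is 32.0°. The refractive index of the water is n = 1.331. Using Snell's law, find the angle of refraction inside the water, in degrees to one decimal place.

Snell: sin θ_r = sin θ_i / n = sin 32.0° / 1.331 = 0.5299 / 1.331 = 0.3981.
θ_r = arcsin(0.3981) = 23.46°.

23.5°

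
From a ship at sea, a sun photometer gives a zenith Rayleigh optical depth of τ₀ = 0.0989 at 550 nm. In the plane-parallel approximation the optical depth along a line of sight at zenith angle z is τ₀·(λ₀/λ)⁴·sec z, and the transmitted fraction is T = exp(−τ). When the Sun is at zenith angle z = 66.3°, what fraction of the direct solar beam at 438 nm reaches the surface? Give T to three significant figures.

sec 66.3° = 2.4879.
τ = 0.0989 × (550/438)⁴ × 2.4879 = 0.0989 × 2.4863 × 2.4879 = 0.6118.
T = exp(−0.6118) = 0.5424.

0.542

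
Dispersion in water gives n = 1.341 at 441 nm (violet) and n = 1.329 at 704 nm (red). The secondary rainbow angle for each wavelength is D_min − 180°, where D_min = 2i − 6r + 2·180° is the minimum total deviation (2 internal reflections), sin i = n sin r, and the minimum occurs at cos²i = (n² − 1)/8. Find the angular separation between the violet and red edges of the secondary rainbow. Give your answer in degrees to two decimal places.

3.13°

At 441 nm (n = 1.341): cos²i = 0.09979 → i = 71.586°, r = 45.034°, D_min = 232.966°, rainbow angle = 52.966°.
At 704 nm (n = 1.329): cos²i = 0.09578 → i = 71.972°, r = 45.685°, D_min = 229.837°, rainbow angle = 49.837°.
Angular width = |52.966° − 49.837°| = 3.129°.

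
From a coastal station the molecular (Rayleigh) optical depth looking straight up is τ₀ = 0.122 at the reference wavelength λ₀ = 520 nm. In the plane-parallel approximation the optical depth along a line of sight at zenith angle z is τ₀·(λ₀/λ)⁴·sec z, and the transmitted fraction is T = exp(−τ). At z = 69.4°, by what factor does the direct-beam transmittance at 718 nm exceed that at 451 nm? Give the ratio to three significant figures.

Airmass: sec 69.4° = 2.8422.
τ(718 nm) = 0.122 × (520/718)⁴ × 2.8422 = 0.122 × 0.2751 × 2.8422 = 0.0954.
τ(451 nm) = 0.122 × (520/451)⁴ × 2.8422 = 0.122 × 1.7673 × 2.8422 = 0.6128.
T(718)/T(451) = exp(τ_B − τ_A) = exp(0.5174) = 1.6777.

1.68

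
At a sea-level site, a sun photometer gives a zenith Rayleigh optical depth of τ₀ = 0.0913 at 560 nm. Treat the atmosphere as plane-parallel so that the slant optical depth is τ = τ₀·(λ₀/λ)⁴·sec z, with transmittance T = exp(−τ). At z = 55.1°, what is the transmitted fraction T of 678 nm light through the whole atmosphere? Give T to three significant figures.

sec 55.1° = 1.7478.
τ = 0.0913 × (560/678)⁴ × 1.7478 = 0.0913 × 0.4654 × 1.7478 = 0.0743.
T = exp(−0.0743) = 0.9284.

0.928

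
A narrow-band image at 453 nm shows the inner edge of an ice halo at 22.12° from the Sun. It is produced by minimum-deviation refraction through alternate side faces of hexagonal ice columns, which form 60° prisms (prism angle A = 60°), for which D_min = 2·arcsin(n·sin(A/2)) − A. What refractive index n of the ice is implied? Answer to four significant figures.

Rearranging: n = sin((D_min + A)/2) / sin(A/2).
(D_min + A)/2 = (22.12° + 60°)/2 = 41.060°.
n = sin 41.060° / sin 30° = 0.6568 / 0.5000 = 1.3137.

1.314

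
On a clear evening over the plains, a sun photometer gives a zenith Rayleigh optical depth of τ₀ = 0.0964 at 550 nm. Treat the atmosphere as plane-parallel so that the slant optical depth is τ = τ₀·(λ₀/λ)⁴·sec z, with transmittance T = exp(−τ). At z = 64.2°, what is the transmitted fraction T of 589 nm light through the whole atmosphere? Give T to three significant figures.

0.845

sec 64.2° = 2.2976.
τ = 0.0964 × (550/589)⁴ × 2.2976 = 0.0964 × 0.7603 × 2.2976 = 0.1684.
T = exp(−0.1684) = 0.8450.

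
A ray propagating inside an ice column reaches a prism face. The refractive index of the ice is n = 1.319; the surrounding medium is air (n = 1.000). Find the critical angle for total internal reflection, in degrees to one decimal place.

49.3°

sin θ_c = n_air / n = 1.000 / 1.319 = 0.7582.
θ_c = arcsin(0.7582) = 49.30°.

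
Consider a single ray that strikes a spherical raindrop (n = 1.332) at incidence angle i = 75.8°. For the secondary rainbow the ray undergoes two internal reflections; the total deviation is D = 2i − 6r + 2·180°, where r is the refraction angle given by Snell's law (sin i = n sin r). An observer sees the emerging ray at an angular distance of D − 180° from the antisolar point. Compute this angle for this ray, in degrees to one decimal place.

sin r = sin 75.8° / 1.332 = 0.9694/1.332 = 0.7278; r = 46.70°.
D = 2·75.8° − 6·46.70° + 2·180° = 151.60° − 280.22° + 360° = 231.38°.
Angle from antisolar point = D − 180° = 51.38°.

51.4°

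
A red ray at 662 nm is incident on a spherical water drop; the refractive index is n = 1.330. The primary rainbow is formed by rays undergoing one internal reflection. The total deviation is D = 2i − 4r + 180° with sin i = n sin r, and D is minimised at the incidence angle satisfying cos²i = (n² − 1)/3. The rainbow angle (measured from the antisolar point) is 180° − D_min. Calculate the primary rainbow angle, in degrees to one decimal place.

42.5°

cos²i = (1.76890 − 1)/3 = 0.25630; i = arccos(0.50626) = 59.585°.
sin r = sin 59.585°/1.330 = 0.64841; r = 40.422°.
D_min = 2·59.585° − 4·40.422° + 180° = 137.484°.
Rainbow angle = 180° − D_min = 42.516°.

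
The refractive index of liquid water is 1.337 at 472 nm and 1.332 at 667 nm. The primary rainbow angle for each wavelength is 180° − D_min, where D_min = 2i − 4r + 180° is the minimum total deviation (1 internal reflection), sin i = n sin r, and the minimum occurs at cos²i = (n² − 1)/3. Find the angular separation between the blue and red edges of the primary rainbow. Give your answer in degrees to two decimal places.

At 472 nm (n = 1.337): cos²i = 0.26252 → i = 59.178°, r = 39.964°, D_min = 138.500°, rainbow angle = 41.500°.
At 667 nm (n = 1.332): cos²i = 0.25807 → i = 59.469°, r = 40.290°, D_min = 137.776°, rainbow angle = 42.224°.
Angular width = |41.500° − 42.224°| = 0.724°.

0.72°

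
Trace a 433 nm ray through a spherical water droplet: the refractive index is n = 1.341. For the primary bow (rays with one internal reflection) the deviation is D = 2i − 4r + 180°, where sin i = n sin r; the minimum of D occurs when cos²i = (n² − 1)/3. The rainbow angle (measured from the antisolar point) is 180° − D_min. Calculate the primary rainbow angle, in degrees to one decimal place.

cos²i = (1.79828 − 1)/3 = 0.26609; i = arccos(0.51584) = 58.946°.
sin r = sin 58.946°/1.341 = 0.63884; r = 39.705°.
D_min = 2·58.946° − 4·39.705° + 180° = 139.071°.
Rainbow angle = 180° − D_min = 40.929°.

40.9°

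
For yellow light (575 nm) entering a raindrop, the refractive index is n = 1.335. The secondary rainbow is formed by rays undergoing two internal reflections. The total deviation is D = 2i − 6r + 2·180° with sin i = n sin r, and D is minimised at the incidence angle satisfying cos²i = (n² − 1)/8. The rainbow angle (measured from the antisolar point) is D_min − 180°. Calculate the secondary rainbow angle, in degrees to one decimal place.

cos²i = (1.78222 − 1)/8 = 0.09778; i = arccos(0.31269) = 71.778°.
sin r = sin 71.778°/1.335 = 0.71150; r = 45.357°.
D_min = 2·71.778° − 6·45.357° + 360° = 231.414°.
Rainbow angle = D_min − 180° = 51.414°.

51.4°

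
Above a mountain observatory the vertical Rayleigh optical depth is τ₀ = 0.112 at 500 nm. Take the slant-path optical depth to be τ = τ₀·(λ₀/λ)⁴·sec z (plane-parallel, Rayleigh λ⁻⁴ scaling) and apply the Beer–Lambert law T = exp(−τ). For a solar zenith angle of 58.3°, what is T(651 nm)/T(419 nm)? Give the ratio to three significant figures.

1.43

Airmass: sec 58.3° = 1.9031.
τ(651 nm) = 0.112 × (500/651)⁴ × 1.9031 = 0.112 × 0.3480 × 1.9031 = 0.0742.
τ(419 nm) = 0.112 × (500/419)⁴ × 1.9031 = 0.112 × 2.0278 × 1.9031 = 0.4322.
T(651)/T(419) = exp(τ_B − τ_A) = exp(0.3580) = 1.4305.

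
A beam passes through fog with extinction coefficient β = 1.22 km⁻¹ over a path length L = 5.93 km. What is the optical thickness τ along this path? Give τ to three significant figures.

7.23

τ = β·L = 1.22 × 5.93 = 7.2346.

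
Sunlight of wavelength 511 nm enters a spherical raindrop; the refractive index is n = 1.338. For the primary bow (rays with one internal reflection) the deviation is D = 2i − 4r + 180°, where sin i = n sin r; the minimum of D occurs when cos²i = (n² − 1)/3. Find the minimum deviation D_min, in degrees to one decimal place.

138.6°

cos²i = (1.79024 − 1)/3 = 0.26341; i = arccos(0.51324) = 59.120°.
sin r = sin 59.120°/1.338 = 0.64144; r = 39.899°.
D_min = 2·59.120° − 4·39.899° + 180° = 138.643°.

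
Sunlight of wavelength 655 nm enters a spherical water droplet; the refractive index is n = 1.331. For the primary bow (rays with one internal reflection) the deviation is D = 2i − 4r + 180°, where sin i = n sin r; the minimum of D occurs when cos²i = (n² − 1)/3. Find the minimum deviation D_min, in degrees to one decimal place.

cos²i = (1.77156 − 1)/3 = 0.25719; i = arccos(0.50714) = 59.527°.
sin r = sin 59.527°/1.331 = 0.64753; r = 40.356°.
D_min = 2·59.527° − 4·40.356° + 180° = 137.630°.

137.6°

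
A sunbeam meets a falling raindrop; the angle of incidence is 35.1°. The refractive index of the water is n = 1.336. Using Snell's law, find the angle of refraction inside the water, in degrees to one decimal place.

Snell: sin θ_r = sin θ_i / n = sin 35.1° / 1.336 = 0.5750 / 1.336 = 0.4304.
θ_r = arcsin(0.4304) = 25.49°.

25.5°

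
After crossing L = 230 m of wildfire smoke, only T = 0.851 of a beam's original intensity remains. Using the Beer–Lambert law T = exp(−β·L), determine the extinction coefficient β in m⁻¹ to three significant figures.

Beer–Lambert: T = exp(−βL) ⇒ β = −ln(T)/L = −ln(0.851)/230 = 0.1613/230 = 0.0007015 m⁻¹.

0.000701 m⁻¹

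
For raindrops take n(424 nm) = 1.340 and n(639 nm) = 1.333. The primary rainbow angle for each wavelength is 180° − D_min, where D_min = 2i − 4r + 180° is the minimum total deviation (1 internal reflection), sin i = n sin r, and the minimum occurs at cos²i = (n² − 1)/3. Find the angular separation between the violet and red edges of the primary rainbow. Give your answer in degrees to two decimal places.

At 424 nm (n = 1.340): cos²i = 0.26520 → i = 59.004°, r = 39.770°, D_min = 138.929°, rainbow angle = 41.071°.
At 639 nm (n = 1.333): cos²i = 0.25896 → i = 59.410°, r = 40.225°, D_min = 137.922°, rainbow angle = 42.078°.
Angular width = |41.071° − 42.078°| = 1.007°.

1.01°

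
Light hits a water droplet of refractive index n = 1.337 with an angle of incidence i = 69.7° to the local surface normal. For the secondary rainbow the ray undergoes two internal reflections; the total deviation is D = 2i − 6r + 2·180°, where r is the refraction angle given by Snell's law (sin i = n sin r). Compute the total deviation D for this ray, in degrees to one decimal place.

sin r = sin 69.7° / 1.337 = 0.9379/1.337 = 0.7015; r = 44.55°.
D = 2·69.7° − 6·44.55° + 2·180° = 139.40° − 267.28° + 360° = 232.12°.

232.1°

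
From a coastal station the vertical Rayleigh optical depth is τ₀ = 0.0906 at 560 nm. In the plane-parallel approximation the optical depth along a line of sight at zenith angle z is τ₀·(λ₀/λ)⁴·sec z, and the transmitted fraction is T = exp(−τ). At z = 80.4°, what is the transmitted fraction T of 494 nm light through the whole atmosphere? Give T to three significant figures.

0.408

sec 80.4° = 5.9963.
τ = 0.0906 × (560/494)⁴ × 5.9963 = 0.0906 × 1.6514 × 5.9963 = 0.8971.
T = exp(−0.8971) = 0.4077.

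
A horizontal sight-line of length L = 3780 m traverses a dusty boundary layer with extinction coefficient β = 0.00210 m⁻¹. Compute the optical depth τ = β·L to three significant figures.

τ = β·L = 0.00210 × 3780 = 7.9380.

7.94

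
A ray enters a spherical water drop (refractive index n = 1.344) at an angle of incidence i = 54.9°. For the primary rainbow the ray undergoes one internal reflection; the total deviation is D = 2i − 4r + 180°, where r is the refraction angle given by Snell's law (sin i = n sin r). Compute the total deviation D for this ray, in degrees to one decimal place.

139.8°

sin r = sin 54.9° / 1.344 = 0.8181/1.344 = 0.6087; r = 37.50°.
D = 2·54.9° − 4·37.50° + 180° = 109.80° − 149.99° + 180° = 139.81°.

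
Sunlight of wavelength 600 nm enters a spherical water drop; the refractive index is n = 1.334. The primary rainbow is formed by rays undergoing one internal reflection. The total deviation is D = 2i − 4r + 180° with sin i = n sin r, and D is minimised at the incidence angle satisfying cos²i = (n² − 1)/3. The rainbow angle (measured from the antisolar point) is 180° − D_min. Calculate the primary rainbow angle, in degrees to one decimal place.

cos²i = (1.77956 − 1)/3 = 0.25985; i = arccos(0.50976) = 59.352°.
sin r = sin 59.352°/1.334 = 0.64492; r = 40.159°.
D_min = 2·59.352° − 4·40.159° + 180° = 138.067°.
Rainbow angle = 180° − D_min = 41.933°.

41.9°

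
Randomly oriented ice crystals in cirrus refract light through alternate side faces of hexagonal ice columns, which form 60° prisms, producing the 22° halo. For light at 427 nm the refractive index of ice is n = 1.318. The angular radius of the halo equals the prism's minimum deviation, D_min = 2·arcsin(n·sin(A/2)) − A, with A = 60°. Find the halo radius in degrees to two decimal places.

22.45°

n·sin(A/2) = 1.318 × sin 30° = 1.318 × 0.5000 = 0.6590.
D_min = 2·arcsin(0.6590) − 60° = 2 × 41.224° − 60° = 22.447°.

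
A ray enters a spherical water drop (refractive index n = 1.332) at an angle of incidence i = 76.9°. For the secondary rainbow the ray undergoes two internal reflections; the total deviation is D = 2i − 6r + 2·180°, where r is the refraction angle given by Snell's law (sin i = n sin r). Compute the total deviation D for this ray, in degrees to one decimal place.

sin r = sin 76.9° / 1.332 = 0.9740/1.332 = 0.7312; r = 46.99°.
D = 2·76.9° − 6·46.99° + 2·180° = 153.80° − 281.93° + 360° = 231.87°.

231.9°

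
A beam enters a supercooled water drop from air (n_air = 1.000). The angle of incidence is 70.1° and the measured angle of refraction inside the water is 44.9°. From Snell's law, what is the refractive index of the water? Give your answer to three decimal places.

n = sin θ_i / sin θ_r = sin 70.1° / sin 44.9° = 0.9403 / 0.7059 = 1.3321.

1.332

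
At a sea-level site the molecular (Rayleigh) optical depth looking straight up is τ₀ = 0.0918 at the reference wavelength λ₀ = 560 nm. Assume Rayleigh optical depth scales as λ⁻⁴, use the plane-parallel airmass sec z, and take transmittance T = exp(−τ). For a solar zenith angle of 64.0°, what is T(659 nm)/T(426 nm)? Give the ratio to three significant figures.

Airmass: sec 64.0° = 2.2812.
τ(659 nm) = 0.0918 × (560/659)⁴ × 2.2812 = 0.0918 × 0.5214 × 2.2812 = 0.1092.
τ(426 nm) = 0.0918 × (560/426)⁴ × 2.2812 = 0.0918 × 2.9862 × 2.2812 = 0.6253.
T(659)/T(426) = exp(τ_B − τ_A) = exp(0.5161) = 1.6755.

1.68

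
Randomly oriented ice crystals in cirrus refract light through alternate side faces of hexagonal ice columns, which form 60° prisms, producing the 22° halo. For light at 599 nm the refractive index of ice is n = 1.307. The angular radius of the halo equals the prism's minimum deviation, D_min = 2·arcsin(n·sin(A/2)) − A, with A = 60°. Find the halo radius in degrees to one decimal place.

n·sin(A/2) = 1.307 × sin 30° = 1.307 × 0.5000 = 0.6535.
D_min = 2·arcsin(0.6535) − 60° = 2 × 40.806° − 60° = 21.612°.

21.6°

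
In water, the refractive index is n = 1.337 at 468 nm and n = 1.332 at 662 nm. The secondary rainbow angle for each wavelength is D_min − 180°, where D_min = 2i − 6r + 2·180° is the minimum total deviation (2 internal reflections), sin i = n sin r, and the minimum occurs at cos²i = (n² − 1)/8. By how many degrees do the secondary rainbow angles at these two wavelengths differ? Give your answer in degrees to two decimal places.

At 468 nm (n = 1.337): cos²i = 0.09845 → i = 71.714°, r = 45.249°, D_min = 231.934°, rainbow angle = 51.934°.
At 662 nm (n = 1.332): cos²i = 0.09678 → i = 71.875°, r = 45.520°, D_min = 230.628°, rainbow angle = 50.628°.
Angular width = |51.934° − 50.628°| = 1.305°.

1.31°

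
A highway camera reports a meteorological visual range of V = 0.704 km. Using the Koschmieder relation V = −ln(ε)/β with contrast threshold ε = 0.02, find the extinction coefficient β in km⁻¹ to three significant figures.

5.56 km⁻¹

β = −ln(0.02) / V = 3.912 / 0.704 = 5.5569 km⁻¹.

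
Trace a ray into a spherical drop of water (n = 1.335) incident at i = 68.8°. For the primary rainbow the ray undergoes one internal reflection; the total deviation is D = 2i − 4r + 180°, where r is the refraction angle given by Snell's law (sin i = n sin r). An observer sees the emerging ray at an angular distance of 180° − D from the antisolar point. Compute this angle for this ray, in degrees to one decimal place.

39.6°

sin r = sin 68.8° / 1.335 = 0.9323/1.335 = 0.6984; r = 44.30°.
D = 2·68.8° − 4·44.30° + 180° = 137.60° − 177.19° + 180° = 140.41°.
Angle from antisolar point = 180° − D = 39.59°.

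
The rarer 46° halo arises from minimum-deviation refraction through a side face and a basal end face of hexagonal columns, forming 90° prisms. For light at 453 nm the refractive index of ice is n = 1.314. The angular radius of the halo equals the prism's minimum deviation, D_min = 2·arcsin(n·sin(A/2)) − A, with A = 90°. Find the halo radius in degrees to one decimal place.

46.6°

n·sin(A/2) = 1.314 × sin 45° = 1.314 × 0.7071 = 0.9291.
D_min = 2·arcsin(0.9291) − 90° = 2 × 68.301° − 90° = 46.602°.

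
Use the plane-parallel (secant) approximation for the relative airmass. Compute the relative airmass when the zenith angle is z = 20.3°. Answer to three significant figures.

X = sec z = 1/cos 20.3° = 1/0.9379 = 1.0662.

1.07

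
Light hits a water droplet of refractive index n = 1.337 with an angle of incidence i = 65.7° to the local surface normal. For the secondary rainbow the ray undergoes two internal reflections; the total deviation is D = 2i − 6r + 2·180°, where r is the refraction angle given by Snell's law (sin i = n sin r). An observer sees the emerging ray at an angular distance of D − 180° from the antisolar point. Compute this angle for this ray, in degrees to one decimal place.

53.6°

sin r = sin 65.7° / 1.337 = 0.9114/1.337 = 0.6817; r = 42.97°.
D = 2·65.7° − 6·42.97° + 2·180° = 131.40° − 257.85° + 360° = 233.55°.
Angle from antisolar point = D − 180° = 53.55°.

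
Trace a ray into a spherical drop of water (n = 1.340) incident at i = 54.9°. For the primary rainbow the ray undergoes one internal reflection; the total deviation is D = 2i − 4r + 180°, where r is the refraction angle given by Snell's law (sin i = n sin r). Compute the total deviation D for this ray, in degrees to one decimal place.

sin r = sin 54.9° / 1.340 = 0.8181/1.340 = 0.6106; r = 37.63°.
D = 2·54.9° − 4·37.63° + 180° = 109.80° − 150.52° + 180° = 139.28°.

139.3°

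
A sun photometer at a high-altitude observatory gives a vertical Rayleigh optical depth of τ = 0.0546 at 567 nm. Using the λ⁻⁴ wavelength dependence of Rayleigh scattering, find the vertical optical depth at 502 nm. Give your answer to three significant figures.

0.0889

τ(502 nm) = τ(567 nm) × (567/502)⁴ = 0.0546 × (1.1295)⁴ = 0.0546 × 1.6275 = 0.0889.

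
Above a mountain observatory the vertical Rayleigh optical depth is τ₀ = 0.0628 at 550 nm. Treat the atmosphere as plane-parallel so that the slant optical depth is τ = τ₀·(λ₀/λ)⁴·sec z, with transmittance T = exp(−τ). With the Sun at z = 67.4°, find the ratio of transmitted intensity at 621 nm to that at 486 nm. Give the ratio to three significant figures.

1.18

Airmass: sec 67.4° = 2.6022.
τ(621 nm) = 0.0628 × (550/621)⁴ × 2.6022 = 0.0628 × 0.6153 × 2.6022 = 0.1005.
τ(486 nm) = 0.0628 × (550/486)⁴ × 2.6022 = 0.0628 × 1.6402 × 2.6022 = 0.2680.
T(621)/T(486) = exp(τ_B − τ_A) = exp(0.1675) = 1.1823.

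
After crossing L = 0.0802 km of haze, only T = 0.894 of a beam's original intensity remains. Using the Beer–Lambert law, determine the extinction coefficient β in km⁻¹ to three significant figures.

1.40 km⁻¹

Beer–Lambert: T = exp(−βL) ⇒ β = −ln(T)/L = −ln(0.894)/0.0802 = 0.1120/0.0802 = 1.397 km⁻¹.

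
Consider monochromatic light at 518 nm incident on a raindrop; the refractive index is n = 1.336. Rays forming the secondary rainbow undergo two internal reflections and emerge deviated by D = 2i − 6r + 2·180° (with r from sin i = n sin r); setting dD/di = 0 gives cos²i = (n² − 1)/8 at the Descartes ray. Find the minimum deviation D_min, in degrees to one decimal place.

cos²i = (1.78490 − 1)/8 = 0.09811; i = arccos(0.31323) = 71.746°.
sin r = sin 71.746°/1.336 = 0.71084; r = 45.303°.
D_min = 2·71.746° − 6·45.303° + 360° = 231.674°.

231.7°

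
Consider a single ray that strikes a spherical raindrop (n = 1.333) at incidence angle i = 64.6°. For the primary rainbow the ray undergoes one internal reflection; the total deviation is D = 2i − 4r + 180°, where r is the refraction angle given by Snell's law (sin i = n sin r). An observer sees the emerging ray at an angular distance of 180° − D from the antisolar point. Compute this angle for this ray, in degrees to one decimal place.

41.4°

sin r = sin 64.6° / 1.333 = 0.9033/1.333 = 0.6777; r = 42.66°.
D = 2·64.6° − 4·42.66° + 180° = 129.20° − 170.65° + 180° = 138.55°.
Angle from antisolar point = 180° − D = 41.45°.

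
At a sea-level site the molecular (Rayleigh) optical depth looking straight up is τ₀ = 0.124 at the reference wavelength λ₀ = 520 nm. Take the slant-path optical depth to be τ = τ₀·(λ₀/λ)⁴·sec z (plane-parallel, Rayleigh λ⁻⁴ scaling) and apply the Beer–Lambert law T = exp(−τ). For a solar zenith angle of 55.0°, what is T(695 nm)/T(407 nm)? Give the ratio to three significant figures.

1.66

Airmass: sec 55.0° = 1.7434.
τ(695 nm) = 0.124 × (520/695)⁴ × 1.7434 = 0.124 × 0.3134 × 1.7434 = 0.0677.
τ(407 nm) = 0.124 × (520/407)⁴ × 1.7434 = 0.124 × 2.6646 × 1.7434 = 0.5761.
T(695)/T(407) = exp(τ_B − τ_A) = exp(0.5083) = 1.6625.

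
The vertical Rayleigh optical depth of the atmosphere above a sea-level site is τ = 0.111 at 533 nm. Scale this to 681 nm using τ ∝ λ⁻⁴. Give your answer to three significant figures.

0.0417

τ(681 nm) = τ(533 nm) × (533/681)⁴ = 0.111 × (0.7827)⁴ = 0.111 × 0.3752 = 0.0417.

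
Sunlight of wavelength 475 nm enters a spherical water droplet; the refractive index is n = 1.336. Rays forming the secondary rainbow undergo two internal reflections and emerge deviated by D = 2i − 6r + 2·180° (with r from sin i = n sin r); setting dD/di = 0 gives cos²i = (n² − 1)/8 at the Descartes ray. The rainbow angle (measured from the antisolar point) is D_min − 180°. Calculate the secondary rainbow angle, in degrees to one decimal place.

51.7°

cos²i = (1.78490 − 1)/8 = 0.09811; i = arccos(0.31323) = 71.746°.
sin r = sin 71.746°/1.336 = 0.71084; r = 45.303°.
D_min = 2·71.746° − 6·45.303° + 360° = 231.674°.
Rainbow angle = D_min − 180° = 51.674°.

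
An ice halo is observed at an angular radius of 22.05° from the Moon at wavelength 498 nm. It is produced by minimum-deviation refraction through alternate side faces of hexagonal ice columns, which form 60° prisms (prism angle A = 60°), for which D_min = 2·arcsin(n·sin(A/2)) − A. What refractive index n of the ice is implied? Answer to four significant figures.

Rearranging: n = sin((D_min + A)/2) / sin(A/2).
(D_min + A)/2 = (22.05° + 60°)/2 = 41.025°.
n = sin 41.025° / sin 30° = 0.6564 / 0.5000 = 1.3128.

1.313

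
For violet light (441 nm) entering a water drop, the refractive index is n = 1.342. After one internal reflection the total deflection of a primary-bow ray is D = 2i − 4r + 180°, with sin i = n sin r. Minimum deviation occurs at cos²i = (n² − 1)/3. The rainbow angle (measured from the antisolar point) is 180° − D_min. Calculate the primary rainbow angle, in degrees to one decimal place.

40.8°

cos²i = (1.80096 − 1)/3 = 0.26699; i = arccos(0.51671) = 58.888°.
sin r = sin 58.888°/1.342 = 0.63797; r = 39.641°.
D_min = 2·58.888° − 4·39.641° + 180° = 139.213°.
Rainbow angle = 180° − D_min = 40.787°.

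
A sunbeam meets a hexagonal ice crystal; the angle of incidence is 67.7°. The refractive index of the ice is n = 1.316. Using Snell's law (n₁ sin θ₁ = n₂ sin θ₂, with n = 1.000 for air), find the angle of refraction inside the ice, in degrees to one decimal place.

44.7°

Snell: sin θ_r = sin θ_i / n = sin 67.7° / 1.316 = 0.9252 / 1.316 = 0.7030.
θ_r = arcsin(0.7030) = 44.67°.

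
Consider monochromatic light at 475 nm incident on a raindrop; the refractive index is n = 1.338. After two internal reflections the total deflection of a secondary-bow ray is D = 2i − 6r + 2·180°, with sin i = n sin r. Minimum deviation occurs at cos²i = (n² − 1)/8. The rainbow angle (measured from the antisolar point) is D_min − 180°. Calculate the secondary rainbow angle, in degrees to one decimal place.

52.2°

cos²i = (1.79024 − 1)/8 = 0.09878; i = arccos(0.31429) = 71.682°.
sin r = sin 71.682°/1.338 = 0.70951; r = 45.195°.
D_min = 2·71.682° − 6·45.195° + 360° = 232.193°.
Rainbow angle = D_min − 180° = 52.193°.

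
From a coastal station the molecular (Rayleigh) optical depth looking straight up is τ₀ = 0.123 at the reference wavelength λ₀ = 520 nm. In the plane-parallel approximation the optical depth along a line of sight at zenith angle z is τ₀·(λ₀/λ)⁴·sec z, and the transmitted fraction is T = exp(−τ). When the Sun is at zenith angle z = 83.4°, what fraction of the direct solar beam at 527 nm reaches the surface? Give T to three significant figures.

sec 83.4° = 8.7004.
τ = 0.123 × (520/527)⁴ × 8.7004 = 0.123 × 0.9479 × 8.7004 = 1.0144.
T = exp(−1.0144) = 0.3626.

0.363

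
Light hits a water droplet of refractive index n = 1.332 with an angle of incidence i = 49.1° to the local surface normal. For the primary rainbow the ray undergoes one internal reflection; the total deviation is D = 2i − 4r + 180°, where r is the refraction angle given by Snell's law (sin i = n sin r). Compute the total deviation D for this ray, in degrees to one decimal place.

sin r = sin 49.1° / 1.332 = 0.7559/1.332 = 0.5675; r = 34.57°.
D = 2·49.1° − 4·34.57° + 180° = 98.20° − 138.29° + 180° = 139.91°.

139.9°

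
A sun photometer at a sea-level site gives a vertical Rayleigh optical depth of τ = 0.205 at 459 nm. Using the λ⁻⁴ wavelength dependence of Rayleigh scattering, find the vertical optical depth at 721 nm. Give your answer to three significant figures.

τ(721 nm) = τ(459 nm) × (459/721)⁴ = 0.205 × (0.6366)⁴ = 0.205 × 0.1643 = 0.0337.

0.0337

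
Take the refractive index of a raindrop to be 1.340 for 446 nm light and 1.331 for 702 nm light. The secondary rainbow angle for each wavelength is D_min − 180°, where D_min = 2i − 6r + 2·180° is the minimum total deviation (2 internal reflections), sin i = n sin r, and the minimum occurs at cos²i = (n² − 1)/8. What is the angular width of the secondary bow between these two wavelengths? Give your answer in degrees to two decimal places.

At 446 nm (n = 1.340): cos²i = 0.09945 → i = 71.618°, r = 45.088°, D_min = 232.709°, rainbow angle = 52.709°.
At 702 nm (n = 1.331): cos²i = 0.09645 → i = 71.907°, r = 45.575°, D_min = 230.365°, rainbow angle = 50.365°.
Angular width = |52.709° − 50.365°| = 2.344°.

2.34°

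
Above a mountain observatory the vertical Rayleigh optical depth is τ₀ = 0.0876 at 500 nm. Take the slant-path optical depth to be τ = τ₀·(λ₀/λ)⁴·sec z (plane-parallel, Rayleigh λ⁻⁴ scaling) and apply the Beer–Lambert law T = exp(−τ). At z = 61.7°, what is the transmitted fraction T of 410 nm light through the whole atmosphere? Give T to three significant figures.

0.665

sec 61.7° = 2.1093.
τ = 0.0876 × (500/410)⁴ × 2.1093 = 0.0876 × 2.2118 × 2.1093 = 0.4087.
T = exp(−0.4087) = 0.6645.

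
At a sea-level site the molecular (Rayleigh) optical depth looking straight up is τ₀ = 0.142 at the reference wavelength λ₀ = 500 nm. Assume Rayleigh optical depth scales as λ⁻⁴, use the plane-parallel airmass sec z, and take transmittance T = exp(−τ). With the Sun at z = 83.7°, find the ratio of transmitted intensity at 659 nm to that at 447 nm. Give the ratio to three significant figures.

4.94

Airmass: sec 83.7° = 9.1129.
τ(659 nm) = 0.142 × (500/659)⁴ × 9.1129 = 0.142 × 0.3314 × 9.1129 = 0.4288.
τ(447 nm) = 0.142 × (500/447)⁴ × 9.1129 = 0.142 × 1.5655 × 9.1129 = 2.0258.
T(659)/T(447) = exp(τ_B − τ_A) = exp(1.5970) = 4.9380.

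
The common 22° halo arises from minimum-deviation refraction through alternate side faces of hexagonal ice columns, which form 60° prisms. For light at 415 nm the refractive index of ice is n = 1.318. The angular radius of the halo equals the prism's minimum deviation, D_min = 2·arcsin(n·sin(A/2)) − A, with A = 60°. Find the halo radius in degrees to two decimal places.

n·sin(A/2) = 1.318 × sin 30° = 1.318 × 0.5000 = 0.6590.
D_min = 2·arcsin(0.6590) − 60° = 2 × 41.224° − 60° = 22.447°.

22.45°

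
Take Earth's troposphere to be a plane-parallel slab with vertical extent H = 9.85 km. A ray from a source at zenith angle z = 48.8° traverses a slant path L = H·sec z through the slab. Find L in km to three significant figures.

15.0 km

sec z = 1/cos 48.8° = 1.5182.
L = 9.85 × 1.5182 = 14.954 km.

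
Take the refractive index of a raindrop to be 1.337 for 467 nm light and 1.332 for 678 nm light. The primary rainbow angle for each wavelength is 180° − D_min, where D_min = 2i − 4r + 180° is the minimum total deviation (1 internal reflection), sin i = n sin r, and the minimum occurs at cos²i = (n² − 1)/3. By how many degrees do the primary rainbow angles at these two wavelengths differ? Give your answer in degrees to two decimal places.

0.72°

At 467 nm (n = 1.337): cos²i = 0.26252 → i = 59.178°, r = 39.964°, D_min = 138.500°, rainbow angle = 41.500°.
At 678 nm (n = 1.332): cos²i = 0.25807 → i = 59.469°, r = 40.290°, D_min = 137.776°, rainbow angle = 42.224°.
Angular width = |41.500° − 42.224°| = 0.724°.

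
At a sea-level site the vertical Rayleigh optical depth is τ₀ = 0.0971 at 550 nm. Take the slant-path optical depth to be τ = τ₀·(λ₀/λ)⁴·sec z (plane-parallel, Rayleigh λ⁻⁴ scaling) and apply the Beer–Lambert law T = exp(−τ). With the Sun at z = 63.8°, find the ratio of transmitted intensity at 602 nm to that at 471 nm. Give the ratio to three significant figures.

1.29

Airmass: sec 63.8° = 2.2650.
τ(602 nm) = 0.0971 × (550/602)⁴ × 2.2650 = 0.0971 × 0.6967 × 2.2650 = 0.1532.
τ(471 nm) = 0.0971 × (550/471)⁴ × 2.2650 = 0.0971 × 1.8594 × 2.2650 = 0.4089.
T(602)/T(471) = exp(τ_B − τ_A) = exp(0.2557) = 1.2914.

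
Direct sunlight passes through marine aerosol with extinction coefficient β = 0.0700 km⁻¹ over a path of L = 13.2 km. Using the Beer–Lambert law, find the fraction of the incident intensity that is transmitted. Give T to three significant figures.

τ = β·L = 0.0700 × 13.2 = 0.9240.
T = exp(−0.9240) = 0.3969.

0.397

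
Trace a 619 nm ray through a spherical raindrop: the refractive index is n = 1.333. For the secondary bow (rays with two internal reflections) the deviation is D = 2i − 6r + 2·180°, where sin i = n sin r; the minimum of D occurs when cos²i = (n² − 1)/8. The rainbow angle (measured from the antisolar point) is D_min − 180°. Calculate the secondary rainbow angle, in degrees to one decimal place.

50.9°

cos²i = (1.77689 − 1)/8 = 0.09711; i = arccos(0.31163) = 71.843°.
sin r = sin 71.843°/1.333 = 0.71283; r = 45.466°.
D_min = 2·71.843° − 6·45.466° + 360° = 230.891°.
Rainbow angle = D_min − 180° = 50.891°.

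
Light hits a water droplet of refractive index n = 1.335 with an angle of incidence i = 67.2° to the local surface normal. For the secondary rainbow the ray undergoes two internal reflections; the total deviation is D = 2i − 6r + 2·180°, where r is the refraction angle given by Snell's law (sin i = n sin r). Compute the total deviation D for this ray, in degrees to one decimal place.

sin r = sin 67.2° / 1.335 = 0.9219/1.335 = 0.6905; r = 43.67°.
D = 2·67.2° − 6·43.67° + 2·180° = 134.40° − 262.03° + 360° = 232.37°.

232.4°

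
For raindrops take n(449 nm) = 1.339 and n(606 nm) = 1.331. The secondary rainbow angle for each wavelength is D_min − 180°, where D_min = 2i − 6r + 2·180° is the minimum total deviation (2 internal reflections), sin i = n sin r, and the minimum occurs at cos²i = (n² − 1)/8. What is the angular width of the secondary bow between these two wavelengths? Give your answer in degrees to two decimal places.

2.09°

At 449 nm (n = 1.339): cos²i = 0.09912 → i = 71.650°, r = 45.141°, D_min = 232.451°, rainbow angle = 52.451°.
At 606 nm (n = 1.331): cos²i = 0.09645 → i = 71.907°, r = 45.575°, D_min = 230.365°, rainbow angle = 50.365°.
Angular width = |52.451° − 50.365°| = 2.086°.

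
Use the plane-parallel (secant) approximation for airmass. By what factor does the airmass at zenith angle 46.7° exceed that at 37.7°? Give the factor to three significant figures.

X(46.7°)/X(37.7°) = sec 46.7° / sec 37.7° = cos 37.7° / cos 46.7° = 0.7912/0.6858 = 1.1537.

1.15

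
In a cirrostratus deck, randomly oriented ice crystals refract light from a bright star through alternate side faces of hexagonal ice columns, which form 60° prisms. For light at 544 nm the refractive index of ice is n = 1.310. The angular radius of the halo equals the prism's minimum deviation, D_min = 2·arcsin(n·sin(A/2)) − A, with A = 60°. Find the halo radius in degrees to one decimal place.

n·sin(A/2) = 1.310 × sin 30° = 1.310 × 0.5000 = 0.6550.
D_min = 2·arcsin(0.6550) − 60° = 2 × 40.920° − 60° = 21.839°.

21.8°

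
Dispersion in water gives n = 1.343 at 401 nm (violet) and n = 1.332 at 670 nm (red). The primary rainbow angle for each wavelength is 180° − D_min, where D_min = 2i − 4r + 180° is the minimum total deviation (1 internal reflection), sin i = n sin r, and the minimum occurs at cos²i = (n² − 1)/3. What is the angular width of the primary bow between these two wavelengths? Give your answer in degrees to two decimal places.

At 401 nm (n = 1.343): cos²i = 0.26788 → i = 58.830°, r = 39.577°, D_min = 139.354°, rainbow angle = 40.646°.
At 670 nm (n = 1.332): cos²i = 0.25807 → i = 59.469°, r = 40.290°, D_min = 137.776°, rainbow angle = 42.224°.
Angular width = |40.646° − 42.224°| = 1.578°.

1.58°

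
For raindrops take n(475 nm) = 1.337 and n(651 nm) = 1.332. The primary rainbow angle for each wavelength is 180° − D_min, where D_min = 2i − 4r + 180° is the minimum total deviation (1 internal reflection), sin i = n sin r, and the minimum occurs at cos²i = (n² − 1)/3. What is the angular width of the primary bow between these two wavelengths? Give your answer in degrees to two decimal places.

0.72°

At 475 nm (n = 1.337): cos²i = 0.26252 → i = 59.178°, r = 39.964°, D_min = 138.500°, rainbow angle = 41.500°.
At 651 nm (n = 1.332): cos²i = 0.25807 → i = 59.469°, r = 40.290°, D_min = 137.776°, rainbow angle = 42.224°.
Angular width = |41.500° − 42.224°| = 0.724°.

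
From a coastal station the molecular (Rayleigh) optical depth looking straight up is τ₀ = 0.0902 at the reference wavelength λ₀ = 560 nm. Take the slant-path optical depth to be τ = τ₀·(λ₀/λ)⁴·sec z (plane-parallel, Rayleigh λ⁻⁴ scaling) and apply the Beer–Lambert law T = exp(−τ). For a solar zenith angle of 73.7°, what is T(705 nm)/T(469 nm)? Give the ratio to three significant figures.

Airmass: sec 73.7° = 3.5629.
τ(705 nm) = 0.0902 × (560/705)⁴ × 3.5629 = 0.0902 × 0.3981 × 3.5629 = 0.1279.
τ(469 nm) = 0.0902 × (560/469)⁴ × 3.5629 = 0.0902 × 2.0326 × 3.5629 = 0.6532.
T(705)/T(469) = exp(τ_B − τ_A) = exp(0.5253) = 1.6910.

1.69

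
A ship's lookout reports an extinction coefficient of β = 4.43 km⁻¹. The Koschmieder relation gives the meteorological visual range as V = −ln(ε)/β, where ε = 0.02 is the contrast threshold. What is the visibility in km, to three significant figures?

0.883 km

V = −ln(0.02) / 4.43 = 3.912 / 4.43 = 0.8831 km.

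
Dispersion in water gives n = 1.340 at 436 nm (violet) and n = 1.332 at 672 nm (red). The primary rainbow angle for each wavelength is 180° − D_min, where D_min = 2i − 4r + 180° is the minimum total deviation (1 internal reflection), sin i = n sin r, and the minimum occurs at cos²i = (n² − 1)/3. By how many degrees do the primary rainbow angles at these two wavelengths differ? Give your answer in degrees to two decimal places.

1.15°

At 436 nm (n = 1.340): cos²i = 0.26520 → i = 59.004°, r = 39.770°, D_min = 138.929°, rainbow angle = 41.071°.
At 672 nm (n = 1.332): cos²i = 0.25807 → i = 59.469°, r = 40.290°, D_min = 137.776°, rainbow angle = 42.224°.
Angular width = |41.071° − 42.224°| = 1.153°.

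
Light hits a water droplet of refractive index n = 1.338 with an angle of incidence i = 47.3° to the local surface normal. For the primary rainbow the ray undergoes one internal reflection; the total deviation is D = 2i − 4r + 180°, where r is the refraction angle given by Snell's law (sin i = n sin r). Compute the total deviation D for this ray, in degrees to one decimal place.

sin r = sin 47.3° / 1.338 = 0.7349/1.338 = 0.5493; r = 33.32°.
D = 2·47.3° − 4·33.32° + 180° = 94.60° − 133.27° + 180° = 141.33°.

141.3°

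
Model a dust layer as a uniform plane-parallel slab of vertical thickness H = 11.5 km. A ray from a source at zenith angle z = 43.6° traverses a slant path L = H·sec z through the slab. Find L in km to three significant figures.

sec z = 1/cos 43.6° = 1.3809.
L = 11.5 × 1.3809 = 15.880 km.

15.9 km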